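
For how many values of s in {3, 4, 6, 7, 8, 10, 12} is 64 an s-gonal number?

s = 3: P(3, 10) = 55 and P(3, 11) = 66; 64 is not s-gonal.
s = 4: P(4, 8) = 64. ✓
s = 6: P(6, 5) = 45 and P(6, 6) = 66; 64 is not s-gonal.
s = 7: P(7, 5) = 55 and P(7, 6) = 81; 64 is not s-gonal.
s = 8: P(8, 4) = 40 and P(8, 5) = 65; 64 is not s-gonal.
s = 10: P(10, 4) = 52 and P(10, 5) = 85; 64 is not s-gonal.
s = 12: P(12, 4) = 64. ✓
Hits: s ∈ {4, 12} → 2.

2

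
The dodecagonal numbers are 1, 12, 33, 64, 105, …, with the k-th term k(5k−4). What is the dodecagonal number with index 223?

The 223rd dodecagonal number is n(5n−4) with n = 223.
223·(5·223 − 4) = 223·1111 = 247753.

247753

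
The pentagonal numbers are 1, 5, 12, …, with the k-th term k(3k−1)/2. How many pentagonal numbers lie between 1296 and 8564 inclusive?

46

The n-th pentagonal number is n(3n−1)/2.
Smallest index with value ≥ 1296: n = 30 (giving 1335).
Largest index with value ≤ 8564: n = 75 (giving 8400).
Indices 30 through 75: 46 terms.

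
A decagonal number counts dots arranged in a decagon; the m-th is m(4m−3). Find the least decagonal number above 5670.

Solve n(4n−3) > 5670 for integer n.
The largest n with value ≤ 5670 is 38 (since 5662 ≤ 5670 < 5967), so the first above is n = 39, value 5967.

5967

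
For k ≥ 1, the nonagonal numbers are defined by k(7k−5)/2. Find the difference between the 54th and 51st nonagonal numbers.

54·(7·54 − 5)/2 = 10071 and 51·(7·51 − 5)/2 = 8976.
Difference: 10071 − 8976 = 1095.

1095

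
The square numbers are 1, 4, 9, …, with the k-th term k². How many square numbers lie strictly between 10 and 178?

The n-th square number is n².
Smallest index with value > 10: n = 4 (giving 16).
Largest index with value < 178: n = 13 (giving 169).
Indices 4 through 13: 10 terms.

10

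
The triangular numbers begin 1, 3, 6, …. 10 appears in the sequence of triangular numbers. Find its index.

4

Set n(n+1)/2 = 10, giving n² + n − 20 = 0.
The discriminant is 1 + 8·10 = 81, and √81 = 9.
So n = (-1 + 9) / 2 = 8/2 = 4.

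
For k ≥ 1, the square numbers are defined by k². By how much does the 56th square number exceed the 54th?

56² = 3136 and 54² = 2916.
Difference: 3136 − 2916 = 220.

220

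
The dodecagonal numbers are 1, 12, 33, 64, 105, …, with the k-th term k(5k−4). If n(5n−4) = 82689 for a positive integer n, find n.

129

Set n(5n−4) = 82689, giving 5n² − 4n − 82689 = 0.
The discriminant is 16 + 20·82689 = 1653796, and √1653796 = 1286.
So n = (4 + 1286) / 10 = 1290/10 = 129.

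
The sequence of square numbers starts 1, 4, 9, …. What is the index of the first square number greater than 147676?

385

Solve n² > 147676 for integer n.
The largest n with value ≤ 147676 is 384 (since 147456 ≤ 147676 < 148225), so the first above is n = 385, value 148225.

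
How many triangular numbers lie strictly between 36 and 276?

The n-th triangular number is n(n+1)/2.
Smallest index with value > 36: n = 9 (giving 45).
Largest index with value < 276: n = 22 (giving 253).
Indices 9 through 22: 14 terms.

14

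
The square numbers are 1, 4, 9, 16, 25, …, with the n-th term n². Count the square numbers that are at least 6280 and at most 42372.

126

The n-th square number is n².
Smallest index with value ≥ 6280: n = 80 (giving 6400).
Largest index with value ≤ 42372: n = 205 (giving 42025).
Indices 80 through 205: 126 terms.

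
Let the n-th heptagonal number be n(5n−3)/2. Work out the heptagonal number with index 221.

221·(5·221 − 3)/2 = 221·1102/2 = 221·551 = 121771.

121771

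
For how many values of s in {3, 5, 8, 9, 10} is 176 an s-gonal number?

2

s = 3: P(3, 18) = 171 and P(3, 19) = 190; 176 is not s-gonal.
s = 5: P(5, 11) = 176. ✓
s = 8: P(8, 8) = 176. ✓
s = 9: P(9, 7) = 154 and P(9, 8) = 204; 176 is not s-gonal.
s = 10: P(10, 7) = 175 and P(10, 8) = 232; 176 is not s-gonal.
Hits: s ∈ {5, 8} → 2.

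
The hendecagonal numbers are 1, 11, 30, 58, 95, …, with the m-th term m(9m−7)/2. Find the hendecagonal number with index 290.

377435

290·(9·290 − 7)/2 = 290·2603/2 = 377435.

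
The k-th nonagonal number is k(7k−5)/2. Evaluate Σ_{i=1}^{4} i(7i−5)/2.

Σ i(7i−5)/2 = (7Σi² − 5Σi) / 2 over i = 1..4.
Σi = 10 and Σi² = 30.
(7·30 − 5·10) / 2 = 160/2 = 80.

80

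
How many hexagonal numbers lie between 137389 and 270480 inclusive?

106

The n-th hexagonal number is n(2n−1).
Smallest index with value ≥ 137389: n = 263 (giving 138075).
Largest index with value ≤ 270480: n = 368 (giving 270480).
Indices 263 through 368: 106 terms.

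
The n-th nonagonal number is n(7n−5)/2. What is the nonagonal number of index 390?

390·(7·390 − 5)/2 = 390·2725/2 = 531375.

531375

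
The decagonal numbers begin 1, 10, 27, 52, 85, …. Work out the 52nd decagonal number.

10660

The 52nd decagonal number is n(4n−3) with n = 52.
52·(4·52 − 3) = 52·205 = 10660.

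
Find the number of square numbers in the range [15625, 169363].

The n-th square number is n².
Smallest index with value ≥ 15625: n = 125 (giving 15625).
Largest index with value ≤ 169363: n = 411 (giving 168921).
Indices 125 through 411: 287 terms.

287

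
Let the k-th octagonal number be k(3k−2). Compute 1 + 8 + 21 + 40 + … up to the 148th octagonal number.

3252670

Σ i(3i−2) = 3Σi² − 2Σi over i = 1..148.
Σi = 11026 and Σi² = 1091574.
3·1091574 − 2·11026 = 3252670.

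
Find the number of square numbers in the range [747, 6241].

The n-th square number is n².
Smallest index with value ≥ 747: n = 28 (giving 784).
Largest index with value ≤ 6241: n = 79 (giving 6241).
Indices 28 through 79: 52 terms.

52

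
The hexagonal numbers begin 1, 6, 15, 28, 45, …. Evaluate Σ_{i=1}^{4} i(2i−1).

50

Σ i(2i−1) = 2Σi² − Σi over i = 1..4.
Σi = 10 and Σi² = 30.
2·30 − 1·10 = 50.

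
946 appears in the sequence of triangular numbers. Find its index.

43

Set n(n+1)/2 = 946, giving n² + n − 1892 = 0.
The discriminant is 1 + 8·946 = 7569, and √7569 = 87.
So n = (-1 + 87) / 2 = 86/2 = 43.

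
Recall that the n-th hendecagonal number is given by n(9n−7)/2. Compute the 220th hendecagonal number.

217030

The 220th hendecagonal number is n(9n−7)/2 with n = 220.
220·(9·220 − 7)/2 = 220·1973/2 = 217030.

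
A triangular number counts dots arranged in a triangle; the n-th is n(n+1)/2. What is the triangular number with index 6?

21

The 6th triangular number is n(n+1)/2 with n = 6.
6·7/2 = 42/2 = 21.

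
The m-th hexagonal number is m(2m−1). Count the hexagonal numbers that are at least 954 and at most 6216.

34

The n-th hexagonal number is n(2n−1).
Smallest index with value ≥ 954: n = 23 (giving 1035).
Largest index with value ≤ 6216: n = 56 (giving 6216).
Indices 23 through 56: 34 terms.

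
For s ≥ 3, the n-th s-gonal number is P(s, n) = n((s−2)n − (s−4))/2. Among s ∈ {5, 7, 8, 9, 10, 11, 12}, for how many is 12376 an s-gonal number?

2

s = 5: P(5, 91) = 12376. ✓
s = 7: P(7, 70) = 12145 and P(7, 71) = 12496; 12376 is not s-gonal.
s = 8: P(8, 64) = 12160 and P(8, 65) = 12545; 12376 is not s-gonal.
s = 9: P(9, 59) = 12036 and P(9, 60) = 12450; 12376 is not s-gonal.
s = 10: P(10, 56) = 12376. ✓
s = 11: P(11, 52) = 11986 and P(11, 53) = 12455; 12376 is not s-gonal.
s = 12: P(12, 50) = 12300 and P(12, 51) = 12801; 12376 is not s-gonal.
Hits: s ∈ {5, 10} → 2.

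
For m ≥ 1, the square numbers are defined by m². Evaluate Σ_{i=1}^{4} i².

Σ_{i=1}^{4} i² = 4·5·9/6 = 30.

30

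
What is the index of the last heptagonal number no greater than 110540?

Solve n(5n−3)/2 ≤ 110540 for integer n.
n = 210 gives 109935 ≤ 110540, while n = 211 gives 110986 > 110540; so the answer is index 210.

210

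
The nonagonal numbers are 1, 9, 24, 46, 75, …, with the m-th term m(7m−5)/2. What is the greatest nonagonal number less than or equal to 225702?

225171

Solve n(7n−5)/2 ≤ 225702 for integer n.
n = 254 gives 225171 ≤ 225702, while n = 255 gives 226950 > 225702; so the answer is 225171.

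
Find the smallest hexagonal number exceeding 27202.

Solve n(2n−1) > 27202 for integer n.
The largest n with value ≤ 27202 is 116 (since 26796 ≤ 27202 < 27261), so the first above is n = 117, value 27261.

27261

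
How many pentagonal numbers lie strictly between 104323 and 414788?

263

The n-th pentagonal number is n(3n−1)/2.
Smallest index with value > 104323: n = 264 (giving 104412).
Largest index with value < 414788: n = 526 (giving 414751).
Indices 264 through 526: 263 terms.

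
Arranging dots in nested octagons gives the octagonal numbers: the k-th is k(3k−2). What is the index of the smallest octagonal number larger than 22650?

88

Solve n(3n−2) > 22650 for integer n.
The largest n with value ≤ 22650 is 87 (since 22533 ≤ 22650 < 23056), so the first above is n = 88, value 23056.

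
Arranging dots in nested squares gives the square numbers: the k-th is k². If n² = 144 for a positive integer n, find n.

12

We need n² = 144, so n = √144 = 12.
Check: 12² = 144. ✓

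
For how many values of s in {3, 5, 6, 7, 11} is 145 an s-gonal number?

1

s = 3: P(3, 16) = 136 and P(3, 17) = 153; 145 is not s-gonal.
s = 5: P(5, 10) = 145. ✓
s = 6: P(6, 8) = 120 and P(6, 9) = 153; 145 is not s-gonal.
s = 7: P(7, 7) = 112 and P(7, 8) = 148; 145 is not s-gonal.
s = 11: P(11, 6) = 141 and P(11, 7) = 196; 145 is not s-gonal.
Hits: s ∈ {5} → 1.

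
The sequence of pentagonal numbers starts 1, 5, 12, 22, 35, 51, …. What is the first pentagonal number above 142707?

Solve n(3n−1)/2 > 142707 for integer n.
The largest n with value ≤ 142707 is 308 (since 142142 ≤ 142707 < 143067), so the first above is n = 309, value 143067.

143067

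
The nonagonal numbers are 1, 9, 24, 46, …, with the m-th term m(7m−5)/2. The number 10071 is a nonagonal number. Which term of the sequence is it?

54

Set n(7n−5)/2 = 10071, giving 7n² − 5n − 20142 = 0.
The discriminant is 25 + 56·10071 = 564001, and √564001 = 751.
So n = (5 + 751) / 14 = 756/14 = 54.
Check: 54·(7·54 − 5)/2 = 10071. ✓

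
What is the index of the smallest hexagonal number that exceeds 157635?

281

Solve n(2n−1) > 157635 for integer n.
The largest n with value ≤ 157635 is 280 (since 156520 ≤ 157635 < 157641), so the first above is n = 281, value 157641.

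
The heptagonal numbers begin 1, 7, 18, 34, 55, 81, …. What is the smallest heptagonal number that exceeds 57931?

Solve n(5n−3)/2 > 57931 for integer n.
The largest n with value ≤ 57931 is 152 (since 57532 ≤ 57931 < 58293), so the first above is n = 153, value 58293.

58293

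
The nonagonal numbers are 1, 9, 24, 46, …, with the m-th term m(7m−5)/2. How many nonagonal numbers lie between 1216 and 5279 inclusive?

21

The n-th nonagonal number is n(7n−5)/2.
Smallest index with value ≥ 1216: n = 19 (giving 1216).
Largest index with value ≤ 5279: n = 39 (giving 5226).
Indices 19 through 39: 21 terms.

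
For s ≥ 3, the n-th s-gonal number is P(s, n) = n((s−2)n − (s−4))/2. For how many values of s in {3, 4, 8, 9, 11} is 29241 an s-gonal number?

s = 3: P(3, 241) = 29161 and P(3, 242) = 29403; 29241 is not s-gonal.
s = 4: P(4, 171) = 29241. ✓
s = 8: P(8, 99) = 29205 and P(8, 100) = 29800; 29241 is not s-gonal.
s = 9: P(9, 91) = 28756 and P(9, 92) = 29394; 29241 is not s-gonal.
s = 11: P(11, 81) = 29241. ✓
Hits: s ∈ {4, 11} → 2.

2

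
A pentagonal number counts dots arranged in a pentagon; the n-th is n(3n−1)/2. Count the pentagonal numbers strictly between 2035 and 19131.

76

The n-th pentagonal number is n(3n−1)/2.
Smallest index with value > 2035: n = 38 (giving 2147).
Largest index with value < 19131: n = 113 (giving 19097).
Indices 38 through 113: 76 terms.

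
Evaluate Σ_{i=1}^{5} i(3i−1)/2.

Σ i(3i−1)/2 = (3Σi² − Σi) / 2 over i = 1..5.
Σi = 15 and Σi² = 55.
(3·55 − 1·15) / 2 = 150/2 = 75.

75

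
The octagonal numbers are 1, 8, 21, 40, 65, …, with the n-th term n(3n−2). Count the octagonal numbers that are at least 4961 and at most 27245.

55

The n-th octagonal number is n(3n−2).
Smallest index with value ≥ 4961: n = 41 (giving 4961).
Largest index with value ≤ 27245: n = 95 (giving 26885).
Indices 41 through 95: 55 terms.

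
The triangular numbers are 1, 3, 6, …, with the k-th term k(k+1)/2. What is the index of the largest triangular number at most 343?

Solve n(n+1)/2 ≤ 343 for integer n.
n = 25 gives 325 ≤ 343, while n = 26 gives 351 > 343; so the answer is index 25.

25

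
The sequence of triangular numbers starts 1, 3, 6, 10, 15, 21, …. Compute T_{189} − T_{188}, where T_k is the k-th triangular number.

189

Consecutive triangular numbers differ by n: T_{189} − T_{188} = 189.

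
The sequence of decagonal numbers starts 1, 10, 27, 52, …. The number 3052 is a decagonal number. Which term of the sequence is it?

Set n(4n−3) = 3052, giving 4n² − 3n − 3052 = 0.
The discriminant is 9 + 16·3052 = 48841, and √48841 = 221.
So n = (3 + 221) / 8 = 224/8 = 28.

28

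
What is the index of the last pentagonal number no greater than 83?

Solve n(3n−1)/2 ≤ 83 for integer n.
n = 7 gives 70 ≤ 83, while n = 8 gives 92 > 83; so the answer is index 7.

7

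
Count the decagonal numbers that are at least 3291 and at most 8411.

17

The n-th decagonal number is n(4n−3).
Smallest index with value ≥ 3291: n = 30 (giving 3510).
Largest index with value ≤ 8411: n = 46 (giving 8326).
Indices 30 through 46: 17 terms.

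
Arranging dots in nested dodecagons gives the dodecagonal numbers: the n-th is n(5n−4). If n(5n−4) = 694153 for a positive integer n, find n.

Set n(5n−4) = 694153, giving 5n² − 4n − 694153 = 0.
So n = (4 + 3726) / 10 = 3730/10 = 373.

373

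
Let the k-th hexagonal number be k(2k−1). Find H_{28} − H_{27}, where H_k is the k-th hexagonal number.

Consecutive hexagonal numbers differ by 4n − 3: here 4·28 − 3 = 109.

109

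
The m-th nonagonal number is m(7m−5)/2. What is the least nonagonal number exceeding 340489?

342109

Solve n(7n−5)/2 > 340489 for integer n.
The largest n with value ≤ 340489 is 312 (since 339924 ≤ 340489 < 342109), so the first above is n = 313, value 342109.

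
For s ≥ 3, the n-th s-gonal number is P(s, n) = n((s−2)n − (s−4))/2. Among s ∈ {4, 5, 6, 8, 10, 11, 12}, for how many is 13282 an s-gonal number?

s = 4: P(4, 115) = 13225 and P(4, 116) = 13456; 13282 is not s-gonal.
s = 5: P(5, 94) = 13207 and P(5, 95) = 13490; 13282 is not s-gonal.
s = 6: P(6, 81) = 13041 and P(6, 82) = 13366; 13282 is not s-gonal.
s = 8: P(8, 66) = 12936 and P(8, 67) = 13333; 13282 is not s-gonal.
s = 10: P(10, 58) = 13282. ✓
s = 11: P(11, 54) = 12933 and P(11, 55) = 13420; 13282 is not s-gonal.
s = 12: P(12, 51) = 12801 and P(12, 52) = 13312; 13282 is not s-gonal.
Hits: s ∈ {10} → 1.

1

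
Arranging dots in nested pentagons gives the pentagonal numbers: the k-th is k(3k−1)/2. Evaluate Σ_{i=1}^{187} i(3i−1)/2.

Σ i(3i−1)/2 = (3Σi² − Σi) / 2 over i = 1..187.
Σi = 17578 and Σi² = 2197250.
(3·2197250 − 1·17578) / 2 = 6574172/2 = 3287086.

3287086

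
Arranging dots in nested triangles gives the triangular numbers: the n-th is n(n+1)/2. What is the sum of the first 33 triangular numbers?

6545

Σ i(i+1)/2 = (Σi² + Σi) / 2 over i = 1..33.
Σi = 561 and Σi² = 12529.
(1·12529 + 1·561) / 2 = 13090/2 = 6545.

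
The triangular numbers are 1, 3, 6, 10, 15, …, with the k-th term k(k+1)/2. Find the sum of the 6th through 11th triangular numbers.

Σ i(i+1)/2 = (Σi² + Σi) / 2 over i = 6..11.
Σi = 66 − 15 = 51 and Σi² = 506 − 55 = 451.
(1·451 + 1·51) / 2 = 502/2 = 251.

251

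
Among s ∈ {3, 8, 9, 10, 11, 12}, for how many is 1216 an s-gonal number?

2

s = 3: P(3, 48) = 1176 and P(3, 49) = 1225; 1216 is not s-gonal.
s = 8: P(8, 20) = 1160 and P(8, 21) = 1281; 1216 is not s-gonal.
s = 9: P(9, 19) = 1216. ✓
s = 10: P(10, 17) = 1105 and P(10, 18) = 1242; 1216 is not s-gonal.
s = 11: P(11, 16) = 1096 and P(11, 17) = 1241; 1216 is not s-gonal.
s = 12: P(12, 16) = 1216. ✓
Hits: s ∈ {9, 12} → 2.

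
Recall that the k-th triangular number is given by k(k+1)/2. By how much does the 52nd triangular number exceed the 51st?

Consecutive triangular numbers differ by n: T_{52} − T_{51} = 52.

52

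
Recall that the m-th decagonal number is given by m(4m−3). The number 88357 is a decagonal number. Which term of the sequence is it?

Set n(4n−3) = 88357, giving 4n² − 3n − 88357 = 0.
The discriminant is 9 + 16·88357 = 1413721, and √1413721 = 1189.
So n = (3 + 1189) / 8 = 1192/8 = 149.
Check: 149·(4·149 − 3) = 88357. ✓

149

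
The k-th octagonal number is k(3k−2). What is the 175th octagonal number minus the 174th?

Consecutive octagonal numbers differ by 6n − 5: here 6·175 − 5 = 1045.

1045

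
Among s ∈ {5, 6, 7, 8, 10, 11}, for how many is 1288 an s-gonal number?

1

s = 5: P(5, 29) = 1247 and P(5, 30) = 1335; 1288 is not s-gonal.
s = 6: P(6, 25) = 1225 and P(6, 26) = 1326; 1288 is not s-gonal.
s = 7: P(7, 23) = 1288. ✓
s = 8: P(8, 21) = 1281 and P(8, 22) = 1408; 1288 is not s-gonal.
s = 10: P(10, 18) = 1242 and P(10, 19) = 1387; 1288 is not s-gonal.
s = 11: P(11, 17) = 1241 and P(11, 18) = 1395; 1288 is not s-gonal.
Hits: s ∈ {7} → 1.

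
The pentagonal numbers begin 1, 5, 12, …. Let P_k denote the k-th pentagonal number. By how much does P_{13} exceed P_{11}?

13·(3·13 − 1)/2 = 247 and 11·(3·11 − 1)/2 = 176.
Difference: 247 − 176 = 71.

71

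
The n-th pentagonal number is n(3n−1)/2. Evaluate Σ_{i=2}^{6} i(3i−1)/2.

Σ i(3i−1)/2 = (3Σi² − Σi) / 2 over i = 2..6.
Σi = 21 − 1 = 20 and Σi² = 91 − 1 = 90.
(3·90 − 1·20) / 2 = 250/2 = 125.

125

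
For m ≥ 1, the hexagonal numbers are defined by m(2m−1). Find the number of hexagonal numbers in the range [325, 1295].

13

The n-th hexagonal number is n(2n−1).
Smallest index with value ≥ 325: n = 13 (giving 325).
Largest index with value ≤ 1295: n = 25 (giving 1225).
Indices 13 through 25: 13 terms.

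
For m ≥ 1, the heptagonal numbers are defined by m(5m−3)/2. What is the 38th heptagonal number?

3553

The 38th heptagonal number is n(5n−3)/2 with n = 38.
38·(5·38 − 3)/2 = 38·187/2 = 3553.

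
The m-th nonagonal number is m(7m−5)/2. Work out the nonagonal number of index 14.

651

14·(7·14 − 5)/2 = 14·93/2 = 651.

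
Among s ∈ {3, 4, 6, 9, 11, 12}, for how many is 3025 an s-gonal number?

2

s = 3: P(3, 77) = 3003 and P(3, 78) = 3081; 3025 is not s-gonal.
s = 4: P(4, 55) = 3025. ✓
s = 6: P(6, 39) = 3003 and P(6, 40) = 3160; 3025 is not s-gonal.
s = 9: P(9, 29) = 2871 and P(9, 30) = 3075; 3025 is not s-gonal.
s = 11: P(11, 26) = 2951 and P(11, 27) = 3186; 3025 is not s-gonal.
s = 12: P(12, 25) = 3025. ✓
Hits: s ∈ {4, 12} → 2.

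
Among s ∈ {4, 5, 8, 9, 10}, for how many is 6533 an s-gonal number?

s = 4: P(4, 80) = 6400 and P(4, 81) = 6561; 6533 is not s-gonal.
s = 5: P(5, 66) = 6501 and P(5, 67) = 6700; 6533 is not s-gonal.
s = 8: P(8, 47) = 6533. ✓
s = 9: P(9, 43) = 6364 and P(9, 44) = 6666; 6533 is not s-gonal.
s = 10: P(10, 40) = 6280 and P(10, 41) = 6601; 6533 is not s-gonal.
Hits: s ∈ {8} → 1.

1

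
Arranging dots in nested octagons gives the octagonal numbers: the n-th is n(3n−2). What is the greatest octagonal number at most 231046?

229633

Solve n(3n−2) ≤ 231046 for integer n.
n = 277 gives 229633 ≤ 231046, while n = 278 gives 231296 > 231046; so the answer is 229633.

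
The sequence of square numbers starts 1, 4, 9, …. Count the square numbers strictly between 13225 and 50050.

108

The n-th square number is n².
Smallest index with value > 13225: n = 116 (giving 13456).
Largest index with value < 50050: n = 223 (giving 49729).
Indices 116 through 223: 108 terms.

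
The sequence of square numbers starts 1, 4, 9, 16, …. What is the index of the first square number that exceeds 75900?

Solve n² > 75900 for integer n.
The largest n with value ≤ 75900 is 275 (since 75625 ≤ 75900 < 76176), so the first above is n = 276, value 76176.

276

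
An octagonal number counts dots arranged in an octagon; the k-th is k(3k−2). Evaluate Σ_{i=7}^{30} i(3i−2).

27204

Σ i(3i−2) = 3Σi² − 2Σi over i = 7..30.
Σi = 465 − 21 = 444 and Σi² = 9455 − 91 = 9364.
3·9364 − 2·444 = 27204.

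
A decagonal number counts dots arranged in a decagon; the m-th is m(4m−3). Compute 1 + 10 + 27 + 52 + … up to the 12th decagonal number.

Σ i(4i−3) = 4Σi² − 3Σi over i = 1..12.
Σi = 78 and Σi² = 650.
4·650 − 3·78 = 2366.

2366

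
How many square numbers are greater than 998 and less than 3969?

31

The n-th square number is n².
Smallest index with value > 998: n = 32 (giving 1024).
Largest index with value < 3969: n = 62 (giving 3844).
Indices 32 through 62: 31 terms.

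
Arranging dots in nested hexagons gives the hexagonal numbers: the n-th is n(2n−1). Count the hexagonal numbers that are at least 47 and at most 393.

The n-th hexagonal number is n(2n−1).
Smallest index with value ≥ 47: n = 6 (giving 66).
Largest index with value ≤ 393: n = 14 (giving 378).
Indices 6 through 14: 9 terms.

9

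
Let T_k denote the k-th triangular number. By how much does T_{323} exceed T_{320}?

966

323·324/2 = 52326 and 320·321/2 = 51360.
Difference: 52326 − 51360 = 966.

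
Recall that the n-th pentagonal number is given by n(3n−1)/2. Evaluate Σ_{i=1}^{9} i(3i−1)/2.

Σ i(3i−1)/2 = (3Σi² − Σi) / 2 over i = 1..9.
Σi = 45 and Σi² = 285.
(3·285 − 1·45) / 2 = 810/2 = 405.

405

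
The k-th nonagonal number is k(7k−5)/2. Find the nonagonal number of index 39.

5226

The 39th nonagonal number is n(7n−5)/2 with n = 39.
39·(7·39 − 5)/2 = 39·268/2 = 39·134 = 5226.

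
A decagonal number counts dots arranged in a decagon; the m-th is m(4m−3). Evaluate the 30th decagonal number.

3510

30·(4·30 − 3) = 30·117 = 3510.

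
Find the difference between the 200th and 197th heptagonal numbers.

2973

200·(5·200 − 3)/2 = 99700 and 197·(5·197 − 3)/2 = 96727.
Difference: 99700 − 96727 = 2973.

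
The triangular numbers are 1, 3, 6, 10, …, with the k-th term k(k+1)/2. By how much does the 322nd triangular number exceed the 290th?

322·323/2 = 52003 and 290·291/2 = 42195.
Difference: 52003 − 42195 = 9808.

9808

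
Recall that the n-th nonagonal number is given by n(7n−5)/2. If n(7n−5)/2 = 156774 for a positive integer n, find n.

212

Set n(7n−5)/2 = 156774, giving 7n² − 5n − 313548 = 0.
The discriminant is 25 + 56·156774 = 8779369, and √8779369 = 2963.
So n = (5 + 2963) / 14 = 2968/14 = 212.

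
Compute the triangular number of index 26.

351

26·27/2 = 702/2 = 351.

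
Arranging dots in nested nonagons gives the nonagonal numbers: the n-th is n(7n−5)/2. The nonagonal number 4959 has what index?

Set n(7n−5)/2 = 4959, giving 7n² − 5n − 9918 = 0.
The discriminant is 25 + 56·4959 = 277729, and √277729 = 527.
So n = (5 + 527) / 14 = 532/14 = 38.

38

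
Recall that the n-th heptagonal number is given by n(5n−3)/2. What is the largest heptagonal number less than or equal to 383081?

Solve n(5n−3)/2 ≤ 383081 for integer n.
n = 391 gives 381616 ≤ 383081, while n = 392 gives 383572 > 383081; so the answer is 381616.

381616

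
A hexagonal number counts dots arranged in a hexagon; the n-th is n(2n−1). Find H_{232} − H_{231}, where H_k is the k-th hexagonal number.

Consecutive hexagonal numbers differ by 4n − 3: here 4·232 − 3 = 925.

925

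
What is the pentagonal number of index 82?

10045

The 82nd pentagonal number is n(3n−1)/2 with n = 82.
82·(3·82 − 1)/2 = 82·245/2 = 10045.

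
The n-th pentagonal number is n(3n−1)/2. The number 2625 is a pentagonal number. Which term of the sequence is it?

Set n(3n−1)/2 = 2625, giving 3n² − n − 5250 = 0.
So n = (1 + 251) / 6 = 252/6 = 42.

42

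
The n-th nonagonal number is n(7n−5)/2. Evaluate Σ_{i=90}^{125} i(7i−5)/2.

Σ i(7i−5)/2 = (7Σi² − 5Σi) / 2 over i = 90..125.
Σi = 7875 − 4005 = 3870 and Σi² = 658875 − 238965 = 419910.
(7·419910 − 5·3870) / 2 = 2920020/2 = 1460010.

1460010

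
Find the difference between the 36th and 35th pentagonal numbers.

Consecutive pentagonal numbers differ by 3n − 2: here 3·36 − 2 = 106.

106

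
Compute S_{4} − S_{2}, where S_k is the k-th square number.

4² = 16 and 2² = 4.
Difference: 16 − 4 = 12.

12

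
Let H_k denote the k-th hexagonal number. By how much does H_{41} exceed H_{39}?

41·(2·41 − 1) = 3321 and 39·(2·39 − 1) = 3003.
Difference: 3321 − 3003 = 318.

318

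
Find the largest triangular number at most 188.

Solve n(n+1)/2 ≤ 188 for integer n.
n = 18 gives 171 ≤ 188, while n = 19 gives 190 > 188; so the answer is 171.

171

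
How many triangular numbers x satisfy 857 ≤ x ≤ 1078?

5

The n-th triangular number is n(n+1)/2.
Smallest index with value ≥ 857: n = 41 (giving 861).
Largest index with value ≤ 1078: n = 45 (giving 1035).
Indices 41 through 45: 5 terms.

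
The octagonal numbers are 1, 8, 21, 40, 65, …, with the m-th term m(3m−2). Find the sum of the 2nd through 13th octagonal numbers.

Σ i(3i−2) = 3Σi² − 2Σi over i = 2..13.
Σi = 91 − 1 = 90 and Σi² = 819 − 1 = 818.
3·818 − 2·90 = 2274.

2274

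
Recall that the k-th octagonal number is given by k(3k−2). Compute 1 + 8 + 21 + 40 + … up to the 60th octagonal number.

Σ i(3i−2) = 3Σi² − 2Σi over i = 1..60.
Σi = 1830 and Σi² = 73810.
3·73810 − 2·1830 = 217770.

217770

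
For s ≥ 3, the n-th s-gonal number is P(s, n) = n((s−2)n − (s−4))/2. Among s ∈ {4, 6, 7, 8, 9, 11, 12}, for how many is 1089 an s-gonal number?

2

s = 4: P(4, 33) = 1089. ✓
s = 6: P(6, 23) = 1035 and P(6, 24) = 1128; 1089 is not s-gonal.
s = 7: P(7, 21) = 1071 and P(7, 22) = 1177; 1089 is not s-gonal.
s = 8: P(8, 19) = 1045 and P(8, 20) = 1160; 1089 is not s-gonal.
s = 9: P(9, 18) = 1089. ✓
s = 11: P(11, 15) = 960 and P(11, 16) = 1096; 1089 is not s-gonal.
s = 12: P(12, 15) = 1065 and P(12, 16) = 1216; 1089 is not s-gonal.
Hits: s ∈ {4, 9} → 2.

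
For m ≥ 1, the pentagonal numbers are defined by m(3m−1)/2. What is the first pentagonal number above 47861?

47972

Solve n(3n−1)/2 > 47861 for integer n.
The largest n with value ≤ 47861 is 178 (since 47437 ≤ 47861 < 47972), so the first above is n = 179, value 47972.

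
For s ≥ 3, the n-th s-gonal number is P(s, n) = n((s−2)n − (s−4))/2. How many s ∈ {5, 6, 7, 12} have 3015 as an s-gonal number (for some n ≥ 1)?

s = 5: P(5, 45) = 3015. ✓
s = 6: P(6, 39) = 3003 and P(6, 40) = 3160; 3015 is not s-gonal.
s = 7: P(7, 35) = 3010 and P(7, 36) = 3186; 3015 is not s-gonal.
s = 12: P(12, 24) = 2784 and P(12, 25) = 3025; 3015 is not s-gonal.
Hits: s ∈ {5} → 1.

1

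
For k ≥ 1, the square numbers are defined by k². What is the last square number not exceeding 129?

121

Solve n² ≤ 129 for integer n.
n = 11 gives 121 ≤ 129, while n = 12 gives 144 > 129; so the answer is 121.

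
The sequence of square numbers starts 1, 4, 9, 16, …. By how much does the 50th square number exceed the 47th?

50² = 2500 and 47² = 2209.
Difference: 2500 − 2209 = 291.

291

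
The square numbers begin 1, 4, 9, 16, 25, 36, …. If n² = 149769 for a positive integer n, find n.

We need n² = 149769, so n = √149769 = 387.

387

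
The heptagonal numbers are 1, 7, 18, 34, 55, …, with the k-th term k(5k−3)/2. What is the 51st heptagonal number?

The 51st heptagonal number is n(5n−3)/2 with n = 51.
51·(5·51 − 3)/2 = 51·252/2 = 51·126 = 6426.

6426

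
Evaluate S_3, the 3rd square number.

3² = 9.

9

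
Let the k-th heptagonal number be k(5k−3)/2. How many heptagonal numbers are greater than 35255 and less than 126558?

The n-th heptagonal number is n(5n−3)/2.
Smallest index with value > 35255: n = 120 (giving 35820).
Largest index with value < 126558: n = 225 (giving 126225).
Indices 120 through 225: 106 terms.

106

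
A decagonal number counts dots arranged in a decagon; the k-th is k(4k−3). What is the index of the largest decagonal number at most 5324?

36

Solve n(4n−3) ≤ 5324 for integer n.
n = 36 gives 5076 ≤ 5324, while n = 37 gives 5365 > 5324; so the answer is index 36.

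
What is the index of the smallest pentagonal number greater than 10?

3

Solve n(3n−1)/2 > 10 for integer n.
The largest n with value ≤ 10 is 2 (since 5 ≤ 10 < 12), so the first above is n = 3, value 12.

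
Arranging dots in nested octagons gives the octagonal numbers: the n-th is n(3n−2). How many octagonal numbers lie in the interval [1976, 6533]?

The n-th octagonal number is n(3n−2).
Smallest index with value ≥ 1976: n = 26 (giving 1976).
Largest index with value ≤ 6533: n = 47 (giving 6533).
Indices 26 through 47: 22 terms.

22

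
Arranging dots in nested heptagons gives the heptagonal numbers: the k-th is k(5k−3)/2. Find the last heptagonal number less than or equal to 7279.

Solve n(5n−3)/2 ≤ 7279 for integer n.
n = 54 gives 7209 ≤ 7279, while n = 55 gives 7480 > 7279; so the answer is 7209.

7209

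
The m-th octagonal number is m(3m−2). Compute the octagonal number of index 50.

50·(3·50 − 2) = 50·148 = 7400.

7400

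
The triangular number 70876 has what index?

Set n(n+1)/2 = 70876, giving n² + n − 141752 = 0.
So n = (-1 + 753) / 2 = 752/2 = 376.
Check: 376·377/2 = 70876. ✓

376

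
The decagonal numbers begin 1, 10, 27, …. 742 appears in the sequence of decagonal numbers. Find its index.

14

Set n(4n−3) = 742, giving 4n² − 3n − 742 = 0.
The discriminant is 9 + 16·742 = 11881, and √11881 = 109.
So n = (3 + 109) / 8 = 112/8 = 14.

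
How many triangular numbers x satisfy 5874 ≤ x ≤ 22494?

The n-th triangular number is n(n+1)/2.
Smallest index with value ≥ 5874: n = 108 (giving 5886).
Largest index with value ≤ 22494: n = 211 (giving 22366).
Indices 108 through 211: 104 terms.

104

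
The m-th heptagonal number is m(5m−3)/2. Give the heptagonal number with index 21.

21·(5·21 − 3)/2 = 21·102/2 = 21·51 = 1071.

1071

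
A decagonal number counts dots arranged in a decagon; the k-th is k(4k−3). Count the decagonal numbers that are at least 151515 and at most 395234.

The n-th decagonal number is n(4n−3).
Smallest index with value ≥ 151515: n = 195 (giving 151515).
Largest index with value ≤ 395234: n = 314 (giving 393442).
Indices 195 through 314: 120 terms.

120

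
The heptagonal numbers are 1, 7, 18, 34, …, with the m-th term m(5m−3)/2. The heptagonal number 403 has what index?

13

Set n(5n−3)/2 = 403, giving 5n² − 3n − 806 = 0.
So n = (3 + 127) / 10 = 130/10 = 13.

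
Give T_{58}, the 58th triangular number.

1711

The 58th triangular number is n(n+1)/2 with n = 58.
58·59/2 = 3422/2 = 1711.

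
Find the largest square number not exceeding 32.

Solve n² ≤ 32 for integer n.
n = 5 gives 25 ≤ 32, while n = 6 gives 36 > 32; so the answer is 25.

25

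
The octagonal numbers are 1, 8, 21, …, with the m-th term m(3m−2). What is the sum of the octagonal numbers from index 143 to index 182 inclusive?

3171740

Σ i(3i−2) = 3Σi² − 2Σi over i = 143..182.
Σi = 16653 − 10153 = 6500 and Σi² = 2026115 − 964535 = 1061580.
3·1061580 − 2·6500 = 3171740.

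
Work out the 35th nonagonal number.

4200

35·(7·35 − 5)/2 = 35·240/2 = 35·120 = 4200.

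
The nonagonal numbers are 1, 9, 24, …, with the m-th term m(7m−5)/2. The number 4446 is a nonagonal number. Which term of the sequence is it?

36

Set n(7n−5)/2 = 4446, giving 7n² − 5n − 8892 = 0.
The discriminant is 25 + 56·4446 = 249001, and √249001 = 499.
So n = (5 + 499) / 14 = 504/14 = 36.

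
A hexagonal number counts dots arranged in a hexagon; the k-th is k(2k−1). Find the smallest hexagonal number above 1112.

Solve n(2n−1) > 1112 for integer n.
The largest n with value ≤ 1112 is 23 (since 1035 ≤ 1112 < 1128), so the first above is n = 24, value 1128.

1128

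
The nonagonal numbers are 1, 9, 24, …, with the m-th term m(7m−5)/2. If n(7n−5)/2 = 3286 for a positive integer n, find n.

31

Set n(7n−5)/2 = 3286, giving 7n² − 5n − 6572 = 0.
The discriminant is 25 + 56·3286 = 184041, and √184041 = 429.
So n = (5 + 429) / 14 = 434/14 = 31.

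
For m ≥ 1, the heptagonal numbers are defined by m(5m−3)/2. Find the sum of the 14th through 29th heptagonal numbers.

Σ i(5i−3)/2 = (5Σi² − 3Σi) / 2 over i = 14..29.
Σi = 435 − 91 = 344 and Σi² = 8555 − 819 = 7736.
(5·7736 − 3·344) / 2 = 37648/2 = 18824.

18824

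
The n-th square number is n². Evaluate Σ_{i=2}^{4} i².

29

Σ_{i=2}^{4} i² = 30 − 1 = 29.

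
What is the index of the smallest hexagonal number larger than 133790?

259

Solve n(2n−1) > 133790 for integer n.
The largest n with value ≤ 133790 is 258 (since 132870 ≤ 133790 < 133903), so the first above is n = 259, value 133903.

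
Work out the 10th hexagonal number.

190

10·(2·10 − 1) = 10·19 = 190.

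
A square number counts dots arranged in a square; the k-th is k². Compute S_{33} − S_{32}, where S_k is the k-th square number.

n² − (n−1)² = 2n − 1, so 33² − 32² = 2·33 − 1 = 65.

65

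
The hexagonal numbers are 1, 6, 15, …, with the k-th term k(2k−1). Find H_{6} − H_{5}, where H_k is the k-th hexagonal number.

21

Consecutive hexagonal numbers differ by 4n − 3: here 4·6 − 3 = 21.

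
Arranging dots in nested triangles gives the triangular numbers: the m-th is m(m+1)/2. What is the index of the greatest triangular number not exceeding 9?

Solve n(n+1)/2 ≤ 9 for integer n.
n = 3 gives 6 ≤ 9, while n = 4 gives 10 > 9; so the answer is index 3.

3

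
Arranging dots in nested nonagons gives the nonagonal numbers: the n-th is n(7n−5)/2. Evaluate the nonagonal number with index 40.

40·(7·40 − 5)/2 = 40·275/2 = 5500.

5500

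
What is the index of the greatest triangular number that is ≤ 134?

Solve n(n+1)/2 ≤ 134 for integer n.
n = 15 gives 120 ≤ 134, while n = 16 gives 136 > 134; so the answer is index 15.

15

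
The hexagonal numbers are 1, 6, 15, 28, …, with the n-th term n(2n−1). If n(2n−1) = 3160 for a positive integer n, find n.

40

Set n(2n−1) = 3160, giving 2n² − n − 3160 = 0.
The discriminant is 1 + 8·3160 = 25281, and √25281 = 159.
So n = (1 + 159) / 4 = 160/4 = 40.
Check: 40·(2·40 − 1) = 3160. ✓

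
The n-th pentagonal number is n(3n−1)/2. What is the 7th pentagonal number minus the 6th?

Consecutive pentagonal numbers differ by 3n − 2: here 3·7 − 2 = 19.

19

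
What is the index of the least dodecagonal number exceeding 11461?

Solve n(5n−4) > 11461 for integer n.
The largest n with value ≤ 11461 is 48 (since 11328 ≤ 11461 < 11809), so the first above is n = 49, value 11809.

49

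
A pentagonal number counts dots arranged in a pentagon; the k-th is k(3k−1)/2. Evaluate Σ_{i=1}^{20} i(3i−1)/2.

4200

Σ i(3i−1)/2 = (3Σi² − Σi) / 2 over i = 1..20.
Σi = 210 and Σi² = 2870.
(3·2870 − 1·210) / 2 = 8400/2 = 4200.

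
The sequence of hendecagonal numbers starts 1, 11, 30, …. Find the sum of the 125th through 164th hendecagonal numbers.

Σ i(9i−7)/2 = (9Σi² − 7Σi) / 2 over i = 125..164.
Σi = 13530 − 7750 = 5780 and Σi² = 1483790 − 643250 = 840540.
(9·840540 − 7·5780) / 2 = 7524400/2 = 3762200.

3762200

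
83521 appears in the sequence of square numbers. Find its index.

289

We need n² = 83521, so n = √83521 = 289.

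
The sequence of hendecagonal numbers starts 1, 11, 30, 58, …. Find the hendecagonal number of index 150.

100725

The 150th hendecagonal number is n(9n−7)/2 with n = 150.
150·(9·150 − 7)/2 = 150·1343/2 = 100725.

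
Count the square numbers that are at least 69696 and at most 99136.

The n-th square number is n².
Smallest index with value ≥ 69696: n = 264 (giving 69696).
Largest index with value ≤ 99136: n = 314 (giving 98596).
Indices 264 through 314: 51 terms.

51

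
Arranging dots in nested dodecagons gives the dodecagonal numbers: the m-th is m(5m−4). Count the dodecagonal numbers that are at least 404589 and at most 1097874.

184

The n-th dodecagonal number is n(5n−4).
Smallest index with value ≥ 404589: n = 285 (giving 404985).
Largest index with value ≤ 1097874: n = 468 (giving 1093248).
Indices 285 through 468: 184 terms.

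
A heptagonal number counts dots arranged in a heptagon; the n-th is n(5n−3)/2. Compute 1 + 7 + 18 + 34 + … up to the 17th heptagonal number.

Σ i(5i−3)/2 = (5Σi² − 3Σi) / 2 over i = 1..17.
Σi = 153 and Σi² = 1785.
(5·1785 − 3·153) / 2 = 8466/2 = 4233.

4233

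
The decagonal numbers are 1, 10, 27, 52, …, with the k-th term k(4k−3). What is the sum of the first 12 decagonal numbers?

Σ i(4i−3) = 4Σi² − 3Σi over i = 1..12.
Σi = 78 and Σi² = 650.
4·650 − 3·78 = 2366.

2366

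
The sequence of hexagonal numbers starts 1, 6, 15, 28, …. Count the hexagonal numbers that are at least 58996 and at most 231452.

The n-th hexagonal number is n(2n−1).
Smallest index with value ≥ 58996: n = 172 (giving 58996).
Largest index with value ≤ 231452: n = 340 (giving 230860).
Indices 172 through 340: 169 terms.

169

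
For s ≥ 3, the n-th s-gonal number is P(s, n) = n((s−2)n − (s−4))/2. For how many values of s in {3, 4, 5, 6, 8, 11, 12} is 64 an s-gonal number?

s = 3: P(3, 10) = 55 and P(3, 11) = 66; 64 is not s-gonal.
s = 4: P(4, 8) = 64. ✓
s = 5: P(5, 6) = 51 and P(5, 7) = 70; 64 is not s-gonal.
s = 6: P(6, 5) = 45 and P(6, 6) = 66; 64 is not s-gonal.
s = 8: P(8, 4) = 40 and P(8, 5) = 65; 64 is not s-gonal.
s = 11: P(11, 4) = 58 and P(11, 5) = 95; 64 is not s-gonal.
s = 12: P(12, 4) = 64. ✓
Hits: s ∈ {4, 12} → 2.

2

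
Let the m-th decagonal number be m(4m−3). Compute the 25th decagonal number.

2425

The 25th decagonal number is n(4n−3) with n = 25.
25·(4·25 − 3) = 25·97 = 2425.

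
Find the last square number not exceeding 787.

784

Solve n² ≤ 787 for integer n.
n = 28 gives 784 ≤ 787, while n = 29 gives 841 > 787; so the answer is 784.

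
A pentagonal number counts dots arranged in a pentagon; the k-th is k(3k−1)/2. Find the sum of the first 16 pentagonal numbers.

Σ i(3i−1)/2 = (3Σi² − Σi) / 2 over i = 1..16.
Σi = 136 and Σi² = 1496.
(3·1496 − 1·136) / 2 = 4352/2 = 2176.

2176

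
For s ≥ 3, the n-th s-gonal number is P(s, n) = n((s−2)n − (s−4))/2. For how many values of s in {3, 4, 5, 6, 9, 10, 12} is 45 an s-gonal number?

s = 3: P(3, 9) = 45. ✓
s = 4: P(4, 6) = 36 and P(4, 7) = 49; 45 is not s-gonal.
s = 5: P(5, 5) = 35 and P(5, 6) = 51; 45 is not s-gonal.
s = 6: P(6, 5) = 45. ✓
s = 9: P(9, 3) = 24 and P(9, 4) = 46; 45 is not s-gonal.
s = 10: P(10, 3) = 27 and P(10, 4) = 52; 45 is not s-gonal.
s = 12: P(12, 3) = 33 and P(12, 4) = 64; 45 is not s-gonal.
Hits: s ∈ {3, 6} → 2.

2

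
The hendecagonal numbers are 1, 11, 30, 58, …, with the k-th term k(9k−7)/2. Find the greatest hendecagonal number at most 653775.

651891

Solve n(9n−7)/2 ≤ 653775 for integer n.
n = 381 gives 651891 ≤ 653775, while n = 382 gives 655321 > 653775; so the answer is 651891.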